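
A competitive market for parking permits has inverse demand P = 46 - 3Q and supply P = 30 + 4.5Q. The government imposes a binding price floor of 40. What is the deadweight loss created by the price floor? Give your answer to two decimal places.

Free-market equilibrium: 46 - 3Q = 30 + 4.5Q gives Q* = 2.1333, P* = 39.6.
At the floor price 40, quantity demanded is (46 - 40)/3 = 2; demand is the short side, so Q = 2 trades at P = 40.
The lost-trades triangle has base Q* - 2 = 0.1333 and height equal to the gap between the curves at Q = 2, which is 40 - 39 = 1. DWL = (1/2)(0.1333)(1) = 0.0667.

0.07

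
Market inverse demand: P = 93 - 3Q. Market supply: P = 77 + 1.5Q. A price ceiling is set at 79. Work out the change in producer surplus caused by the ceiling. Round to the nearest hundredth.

-8.15

Free-market equilibrium: 93 - 3Q = 77 + 1.5Q gives Q* = 3.5556, P* = 82.3333.
At P = 79, sellers supply (79 - 77)/1.5 = 1.3333 while buyers want more, so the quantity traded is 1.3333 at price 79.
PS goes from (1/2)(3.5556)(5.3333) = 9.4815 to 1.3333 (computed as (79 - 77)(1.3333) - (1/2)(1.5)(1.3333)^2), a change of -8.1481.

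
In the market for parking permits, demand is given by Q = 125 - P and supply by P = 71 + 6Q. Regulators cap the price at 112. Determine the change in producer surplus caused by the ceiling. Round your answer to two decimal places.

Rewriting demand in inverse form: P = 125 - Q.
Free-market equilibrium: 125 - Q = 71 + 6Q gives Q* = 7.7143, P* = 117.2857.
At the ceiling price 112, quantity supplied is (112 - 71)/6 = 6.8333; supply is the short side, so Q = 6.8333 trades at P = 112.
PS goes from (1/2)(7.7143)(46.2857) = 178.5306 to 140.0833 (computed as (112 - 71)(6.8333) - (1/2)(6)(6.8333)^2), a change of -38.4473.

-38.45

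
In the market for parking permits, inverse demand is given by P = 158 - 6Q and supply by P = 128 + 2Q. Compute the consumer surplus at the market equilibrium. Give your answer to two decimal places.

Equilibrium: 158 - 6Q = 128 + 2Q, so Q* = 3.75 and P* = 135.5.
The demand choke price is 158, so CS = (1/2)(Q*)(158 - P*) = (1/2)(3.75)(22.5) = 42.1875.

42.19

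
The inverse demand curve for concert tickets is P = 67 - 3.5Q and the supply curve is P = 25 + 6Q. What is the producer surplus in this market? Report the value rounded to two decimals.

58.64

Setting demand equal to supply, 42 = 9.5Q, so Q* = 4.4211 and P* = 51.5263.
The supply curve's price intercept is 25, so PS = (1/2)(Q*)(P* - 25) = (1/2)(4.4211)(26.5263) = 58.6371.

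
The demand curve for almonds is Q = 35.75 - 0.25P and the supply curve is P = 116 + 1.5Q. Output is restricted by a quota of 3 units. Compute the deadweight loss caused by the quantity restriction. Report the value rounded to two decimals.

Rewriting demand in inverse form: P = 143 - 4Q.
Unrestricted equilibrium: Q* = (143 - 116)/(4 + 1.5) = 4.9091.
At Q = 3 the demand price is 143 - 4(3) = 131 and the supply price is 116 + 1.5(3) = 120.5.
DWL = (1/2)(gap between curves at 3) x (Q* - 3) = (1/2)(10.5)(1.9091) = 10.0227.

10.02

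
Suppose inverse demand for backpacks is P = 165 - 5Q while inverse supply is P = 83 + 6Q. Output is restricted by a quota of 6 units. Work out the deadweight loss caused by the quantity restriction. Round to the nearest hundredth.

Without the quota, 165 - 5Q = 83 + 6Q gives Q* = 7.4545.
At Q = 6 the demand price is 165 - 5(6) = 135 and the supply price is 83 + 6(6) = 119.
DWL = (1/2)(gap between curves at 6) x (Q* - 6) = (1/2)(16)(1.4545) = 11.6364.

11.64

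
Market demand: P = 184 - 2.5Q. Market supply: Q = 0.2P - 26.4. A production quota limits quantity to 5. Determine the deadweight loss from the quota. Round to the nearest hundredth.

Rewriting supply in inverse form: P = 132 + 5Q.
Unrestricted equilibrium: Q* = (184 - 132)/(2.5 + 5) = 6.9333.
At Q = 5 the demand price is 184 - 2.5(5) = 171.5 and the supply price is 132 + 5(5) = 157.
DWL = (1/2)(gap between curves at 5) x (Q* - 5) = (1/2)(14.5)(1.9333) = 14.0167.

14.02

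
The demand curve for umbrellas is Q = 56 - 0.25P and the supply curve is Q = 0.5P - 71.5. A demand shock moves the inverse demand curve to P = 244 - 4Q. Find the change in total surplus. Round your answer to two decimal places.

Rewriting demand in inverse form: P = 224 - 4Q.
Rewriting supply in inverse form: P = 143 + 2Q.
Initial equilibrium: Q_0 = 13.5, P_0 = 170; CS_0 = (1/2)(13.5)(54) = 364.5, PS_0 = (1/2)(13.5)(27) = 182.25.
New equilibrium: 244 - 4Q = 143 + 2Q gives Q_1 = 16.8333, P_1 = 176.6667; CS_1 = 566.7222, PS_1 = 283.3611.
Change in total surplus = (566.7222 + 283.3611) - (364.5 + 182.25) = 303.3333.

303.33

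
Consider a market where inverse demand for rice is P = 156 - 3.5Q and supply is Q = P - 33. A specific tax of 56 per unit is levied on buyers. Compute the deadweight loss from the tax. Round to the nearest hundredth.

Rewriting supply in inverse form: P = 33 + Q.
Without the tax, 156 - 3.5Q = 33 + Q so Q* = 27.3333 and P* = 60.3333.
A tax on buyers shifts demand down by 56: (156 - 56) - 3.5Q = 33 + Q, so Q_t = 14.8889. Buyers pay P_b = 103.8889; sellers receive P_s = P_b - 56 = 47.8889.
Deadweight loss is the triangle between the curves from Q_t to Q*: (1/2)(27.3333 - 14.8889)(56) = 348.4444.

348.44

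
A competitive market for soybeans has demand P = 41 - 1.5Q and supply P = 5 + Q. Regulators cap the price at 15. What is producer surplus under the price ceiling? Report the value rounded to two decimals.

50.00

Free-market equilibrium: 41 - 1.5Q = 5 + Q gives Q* = 14.4, P* = 19.4.
At P = 15, sellers supply (15 - 5)/1 = 10 while buyers want more, so the quantity traded is 10 at price 15.
PS is the triangle above supply below 15: (1/2)(10)(15 - 5) = 50.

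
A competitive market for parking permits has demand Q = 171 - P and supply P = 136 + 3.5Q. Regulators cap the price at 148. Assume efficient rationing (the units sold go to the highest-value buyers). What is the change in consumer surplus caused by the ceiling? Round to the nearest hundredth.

42.73

Rewriting demand in inverse form: P = 171 - Q.
Without the control, 171 - Q = 136 + 3.5Q so Q* = 7.7778 and P* = 163.2222.
At the ceiling price 148, quantity supplied is (148 - 136)/3.5 = 3.4286; supply is the short side, so Q = 3.4286 trades at P = 148.
CS goes from (1/2)(7.7778)(7.7778) = 30.2469 to 72.9796 (computed as (171 - 148)(3.4286) - (1/2)(1)(3.4286)^2), a change of 42.7327.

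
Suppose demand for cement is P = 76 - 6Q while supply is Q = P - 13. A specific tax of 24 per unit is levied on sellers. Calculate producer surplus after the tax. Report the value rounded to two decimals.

15.52

Rewriting supply in inverse form: P = 13 + Q.
Without the tax, 76 - 6Q = 13 + Q so Q* = 9 and P* = 22.
A tax on sellers shifts supply up by 24: 76 - 6Q = 13 + Q + 24, so Q_t = 5.5714. Buyers pay P_b = 42.5714; sellers receive P_s = P_b - 24 = 18.5714.
PS = (1/2)(Q_t)(P_s - 13) = (1/2)(5.5714)(5.5714) = 15.5204.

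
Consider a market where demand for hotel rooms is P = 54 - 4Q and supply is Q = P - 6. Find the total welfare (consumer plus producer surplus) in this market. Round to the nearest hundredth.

Rewriting supply in inverse form: P = 6 + Q.
Set 54 - 4Q = 6 + Q, which gives 48 = 5Q, so Q* = 9.6 and P* = 54 - 4(9.6) = 15.6.
CS = (1/2)(9.6)(38.4) = 184.32 and PS = (1/2)(9.6)(9.6) = 46.08, so total surplus = 230.4.

230.40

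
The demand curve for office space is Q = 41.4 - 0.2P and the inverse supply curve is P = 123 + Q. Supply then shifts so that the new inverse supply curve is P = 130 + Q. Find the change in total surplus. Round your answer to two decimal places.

-93.92

Rewriting demand in inverse form: P = 207 - 5Q.
Initial equilibrium: Q_0 = 14, P_0 = 137; CS_0 = (1/2)(14)(70) = 490, PS_0 = (1/2)(14)(14) = 98.
New equilibrium: 207 - 5Q = 130 + Q gives Q_1 = 12.8333, P_1 = 142.8333; CS_1 = 411.7361, PS_1 = 82.3472.
Change in total surplus = (411.7361 + 82.3472) - (490 + 98) = -93.9167.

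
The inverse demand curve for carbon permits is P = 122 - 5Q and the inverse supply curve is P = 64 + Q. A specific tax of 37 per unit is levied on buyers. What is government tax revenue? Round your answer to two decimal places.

Pre-tax equilibrium: 122 - 5Q = 64 + Q gives Q* = 9.6667, P* = 73.6667.
A tax on buyers shifts demand down by 37: (122 - 37) - 5Q = 64 + Q, so Q_t = 3.5. Buyers pay P_b = 104.5; sellers receive P_s = P_b - 37 = 67.5.
Tax revenue = t x Q_t = 37 x 3.5 = 129.5.

129.50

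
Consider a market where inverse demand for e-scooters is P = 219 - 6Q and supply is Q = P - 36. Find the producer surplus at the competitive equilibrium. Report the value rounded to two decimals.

Rewriting supply in inverse form: P = 36 + Q.
Set 219 - 6Q = 36 + Q, which gives 183 = 7Q, so Q* = 26.1429 and P* = 219 - 6(26.1429) = 62.1429.
The supply curve's price intercept is 36, so PS = (1/2)(Q*)(P* - 36) = (1/2)(26.1429)(26.1429) = 341.7245.

341.72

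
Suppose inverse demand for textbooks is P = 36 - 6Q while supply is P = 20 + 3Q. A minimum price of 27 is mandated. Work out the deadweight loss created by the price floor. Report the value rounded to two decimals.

0.35

Without the control, 36 - 6Q = 20 + 3Q so Q* = 1.7778 and P* = 25.3333.
At the floor price 27, quantity demanded is (36 - 27)/6 = 1.5; demand is the short side, so Q = 1.5 trades at P = 27.
At Q = 1.5 the demand price is 27 and the supply price is 24.5. Deadweight loss is the triangle between the curves from 1.5 to 1.7778: (1/2)(27 - 24.5)(1.7778 - 1.5) = 0.3472.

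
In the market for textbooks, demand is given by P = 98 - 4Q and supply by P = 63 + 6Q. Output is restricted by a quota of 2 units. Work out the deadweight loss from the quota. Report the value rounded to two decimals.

11.25

Without the quota, 98 - 4Q = 63 + 6Q gives Q* = 3.5.
At Q = 2 the demand price is 98 - 4(2) = 90 and the supply price is 63 + 6(2) = 75.
Deadweight loss is the triangle between the curves from 2 to 3.5: (1/2)(90 - 75)(3.5 - 2) = 11.25.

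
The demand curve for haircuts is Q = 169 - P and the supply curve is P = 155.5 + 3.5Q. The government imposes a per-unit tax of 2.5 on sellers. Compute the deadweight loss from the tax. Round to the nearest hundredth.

Rewriting demand in inverse form: P = 169 - Q.
Without the tax, 169 - Q = 155.5 + 3.5Q so Q* = 3 and P* = 166.
A tax on sellers shifts supply up by 2.5: 169 - Q = 155.5 + 3.5Q + 2.5, so Q_t = 2.4444. Buyers pay P_b = 166.5556; sellers receive P_s = P_b - 2.5 = 164.0556.
The welfare triangle lost has base Q* - Q_t = 0.5556 and height t = 2.5, so DWL = (1/2)(0.5556)(2.5) = 0.6944.

0.69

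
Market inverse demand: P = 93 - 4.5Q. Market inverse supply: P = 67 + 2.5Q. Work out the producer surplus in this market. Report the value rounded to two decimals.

17.24

Set 93 - 4.5Q = 67 + 2.5Q, which gives 26 = 7Q, so Q* = 3.7143 and P* = 93 - 4.5(3.7143) = 76.2857.
Producer surplus is the triangle above supply below P*: (1/2)(3.7143)(76.2857 - 67) = (1/2)(3.7143)(9.2857) = 17.2449.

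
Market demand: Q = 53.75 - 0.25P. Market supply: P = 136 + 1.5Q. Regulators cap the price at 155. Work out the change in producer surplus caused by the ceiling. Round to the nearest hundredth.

-34.40

Rewriting demand in inverse form: P = 215 - 4Q.
Free-market equilibrium: 215 - 4Q = 136 + 1.5Q gives Q* = 14.3636, P* = 157.5455.
At P = 155, sellers supply (155 - 136)/1.5 = 12.6667 while buyers want more, so the quantity traded is 12.6667 at price 155.
PS goes from (1/2)(14.3636)(21.5455) = 154.7355 to 120.3333 (computed as (155 - 136)(12.6667) - (1/2)(1.5)(12.6667)^2), a change of -34.4022.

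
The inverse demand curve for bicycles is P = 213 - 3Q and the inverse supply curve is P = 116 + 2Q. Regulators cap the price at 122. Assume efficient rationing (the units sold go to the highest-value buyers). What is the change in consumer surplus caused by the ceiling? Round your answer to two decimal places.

Free-market equilibrium: 213 - 3Q = 116 + 2Q gives Q* = 19.4, P* = 154.8.
At the ceiling price 122, quantity supplied is (122 - 116)/2 = 3; supply is the short side, so Q = 3 trades at P = 122.
CS goes from (1/2)(19.4)(58.2) = 564.54 to 259.5 (computed as (213 - 122)(3) - (1/2)(3)(3)^2), a change of -305.04.

-305.04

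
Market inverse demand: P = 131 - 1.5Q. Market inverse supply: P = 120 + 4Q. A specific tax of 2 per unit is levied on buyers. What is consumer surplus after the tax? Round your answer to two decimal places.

Without the tax, 131 - 1.5Q = 120 + 4Q so Q* = 2 and P* = 128.
With the tax, buyers' net willingness to pay falls by 2: (131 - 2) - 1.5Q = 120 + 4Q, so Q_t = 1.6364. Buyers pay P_b = 128.5455; sellers receive P_s = P_b - 2 = 126.5455.
Consumer surplus is the triangle under demand above P_b: (1/2)(1.6364)(131 - 128.5455) = 2.0083.

2.01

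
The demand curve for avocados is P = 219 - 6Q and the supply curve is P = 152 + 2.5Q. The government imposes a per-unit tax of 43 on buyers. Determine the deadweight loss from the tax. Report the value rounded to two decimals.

Pre-tax equilibrium: 219 - 6Q = 152 + 2.5Q gives Q* = 7.8824, P* = 171.7059.
A tax on buyers shifts demand down by 43: (219 - 43) - 6Q = 152 + 2.5Q, so Q_t = 2.8235. Buyers pay P_b = 202.0588; sellers receive P_s = P_b - 43 = 159.0588.
Deadweight loss is the triangle between the curves from Q_t to Q*: (1/2)(7.8824 - 2.8235)(43) = 108.7647.

108.76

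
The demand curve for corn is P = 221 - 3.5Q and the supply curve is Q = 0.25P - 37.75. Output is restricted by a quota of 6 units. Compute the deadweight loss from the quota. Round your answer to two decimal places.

41.67

Rewriting supply in inverse form: P = 151 + 4Q.
Without the quota, 221 - 3.5Q = 151 + 4Q gives Q* = 9.3333.
At Q = 6 the demand price is 221 - 3.5(6) = 200 and the supply price is 151 + 4(6) = 175.
DWL = (1/2)(gap between curves at 6) x (Q* - 6) = (1/2)(25)(3.3333) = 41.6667.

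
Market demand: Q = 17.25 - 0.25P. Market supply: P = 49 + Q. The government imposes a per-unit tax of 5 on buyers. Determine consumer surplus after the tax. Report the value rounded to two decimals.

18.00

Rewriting demand in inverse form: P = 69 - 4Q.
Pre-tax equilibrium: 69 - 4Q = 49 + Q gives Q* = 4, P* = 53.
With the tax, buyers' net willingness to pay falls by 5: (69 - 5) - 4Q = 49 + Q, so Q_t = 3. Buyers pay P_b = 57; sellers receive P_s = P_b - 5 = 52.
CS = (1/2)(Q_t)(69 - P_b) = (1/2)(3)(12) = 18.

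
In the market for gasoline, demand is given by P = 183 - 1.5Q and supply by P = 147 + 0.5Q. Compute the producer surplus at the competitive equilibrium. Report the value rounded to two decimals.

Setting demand equal to supply, 36 = 2Q, so Q* = 18 and P* = 156.
Producer surplus is the triangle above supply below P*: (1/2)(18)(156 - 147) = (1/2)(18)(9) = 81.

81.00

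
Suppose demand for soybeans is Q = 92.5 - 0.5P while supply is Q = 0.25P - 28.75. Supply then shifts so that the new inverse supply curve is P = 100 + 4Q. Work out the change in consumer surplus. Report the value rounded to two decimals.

Rewriting demand in inverse form: P = 185 - 2Q.
Rewriting supply in inverse form: P = 115 + 4Q.
Initial equilibrium: Q_0 = 11.6667, P_0 = 161.6667; CS_0 = (1/2)(11.6667)(23.3333) = 136.1111, PS_0 = (1/2)(11.6667)(46.6667) = 272.2222.
New equilibrium: 185 - 2Q = 100 + 4Q gives Q_1 = 14.1667, P_1 = 156.6667; CS_1 = 200.6944, PS_1 = 401.3889.
Change in consumer surplus = 200.6944 - 136.1111 = 64.5833.

64.58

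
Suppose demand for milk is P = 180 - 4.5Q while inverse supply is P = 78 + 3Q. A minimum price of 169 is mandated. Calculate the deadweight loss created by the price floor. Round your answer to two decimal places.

Free-market equilibrium: 180 - 4.5Q = 78 + 3Q gives Q* = 13.6, P* = 118.8.
At P = 169, buyers demand (180 - 169)/4.5 = 2.4444 while sellers would supply more, so the quantity traded is 2.4444 at price 169.
The lost-trades triangle has base Q* - 2.4444 = 11.1556 and height equal to the gap between the curves at Q = 2.4444, which is 169 - 85.3333 = 83.6667. DWL = (1/2)(11.1556)(83.6667) = 466.6741.

466.67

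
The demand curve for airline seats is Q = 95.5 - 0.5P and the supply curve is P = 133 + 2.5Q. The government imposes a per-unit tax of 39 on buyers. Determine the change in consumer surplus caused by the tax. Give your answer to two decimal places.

-148.30

Rewriting demand in inverse form: P = 191 - 2Q.
Pre-tax equilibrium: 191 - 2Q = 133 + 2.5Q gives Q* = 12.8889, P* = 165.2222.
With the tax, buyers' net willingness to pay falls by 39: (191 - 39) - 2Q = 133 + 2.5Q, so Q_t = 4.2222. Buyers pay P_b = 182.5556; sellers receive P_s = P_b - 39 = 143.5556.
CS falls from (1/2)(12.8889)(25.7778) = 166.1235 to (1/2)(4.2222)(8.4444) = 17.8272, a change of -148.2963.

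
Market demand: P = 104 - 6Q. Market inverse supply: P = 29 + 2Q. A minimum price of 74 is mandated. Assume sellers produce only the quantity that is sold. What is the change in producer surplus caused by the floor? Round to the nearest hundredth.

Without the control, 104 - 6Q = 29 + 2Q so Q* = 9.375 and P* = 47.75.
At the floor price 74, quantity demanded is (104 - 74)/6 = 5; demand is the short side, so Q = 5 trades at P = 74.
PS goes from (1/2)(9.375)(18.75) = 87.8906 to 200 (computed as (74 - 29)(5) - (1/2)(2)(5)^2), a change of 112.1094.

112.11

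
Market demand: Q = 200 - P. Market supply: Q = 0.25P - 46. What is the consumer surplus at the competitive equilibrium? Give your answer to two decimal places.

Rewriting demand in inverse form: P = 200 - Q.
Rewriting supply in inverse form: P = 184 + 4Q.
Setting demand equal to supply, 16 = 5Q, so Q* = 3.2 and P* = 196.8.
Consumer surplus is the triangle under demand above P*: (1/2)(3.2)(200 - 196.8) = (1/2)(3.2)(3.2) = 5.12.

5.12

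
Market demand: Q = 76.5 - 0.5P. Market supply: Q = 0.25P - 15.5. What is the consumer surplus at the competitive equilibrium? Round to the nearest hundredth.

230.03

Rewriting demand in inverse form: P = 153 - 2Q.
Rewriting supply in inverse form: P = 62 + 4Q.
Set 153 - 2Q = 62 + 4Q, which gives 91 = 6Q, so Q* = 15.1667 and P* = 153 - 2(15.1667) = 122.6667.
The demand choke price is 153, so CS = (1/2)(Q*)(153 - P*) = (1/2)(15.1667)(30.3333) = 230.0278.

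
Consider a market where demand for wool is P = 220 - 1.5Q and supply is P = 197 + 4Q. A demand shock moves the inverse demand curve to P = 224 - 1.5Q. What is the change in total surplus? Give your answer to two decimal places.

Initial equilibrium: Q_0 = 4.1818, P_0 = 213.7273; CS_0 = (1/2)(4.1818)(6.2727) = 13.1157, PS_0 = (1/2)(4.1818)(16.7273) = 34.9752.
New equilibrium: 224 - 1.5Q = 197 + 4Q gives Q_1 = 4.9091, P_1 = 216.6364; CS_1 = 18.0744, PS_1 = 48.1983.
Change in total surplus = (18.0744 + 48.1983) - (13.1157 + 34.9752) = 18.1818.

18.18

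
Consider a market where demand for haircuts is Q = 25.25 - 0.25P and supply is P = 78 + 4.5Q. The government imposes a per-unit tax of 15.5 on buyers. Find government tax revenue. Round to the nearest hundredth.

Rewriting demand in inverse form: P = 101 - 4Q.
Without the tax, 101 - 4Q = 78 + 4.5Q so Q* = 2.7059 and P* = 90.1765.
With the tax, buyers' net willingness to pay falls by 15.5: (101 - 15.5) - 4Q = 78 + 4.5Q, so Q_t = 0.8824. Buyers pay P_b = 97.4706; sellers receive P_s = P_b - 15.5 = 81.9706.
Revenue is the tax times quantity traded: 15.5 x 0.8824 = 13.6765.

13.68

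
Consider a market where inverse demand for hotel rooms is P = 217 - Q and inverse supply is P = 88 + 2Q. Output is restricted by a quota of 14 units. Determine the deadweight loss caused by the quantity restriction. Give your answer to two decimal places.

Without the quota, 217 - Q = 88 + 2Q gives Q* = 43.
At Q = 14 the demand price is 217 - (14) = 203 and the supply price is 88 + 2(14) = 116.
DWL = (1/2)(gap between curves at 14) x (Q* - 14) = (1/2)(87)(29) = 1261.5.

1261.50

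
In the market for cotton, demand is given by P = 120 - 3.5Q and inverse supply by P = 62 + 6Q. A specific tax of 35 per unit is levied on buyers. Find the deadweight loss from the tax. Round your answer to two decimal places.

Pre-tax equilibrium: 120 - 3.5Q = 62 + 6Q gives Q* = 6.1053, P* = 98.6316.
A tax on buyers shifts demand down by 35: (120 - 35) - 3.5Q = 62 + 6Q, so Q_t = 2.4211. Buyers pay P_b = 111.5263; sellers receive P_s = P_b - 35 = 76.5263.
Deadweight loss is the triangle between the curves from Q_t to Q*: (1/2)(6.1053 - 2.4211)(35) = 64.4737.

64.47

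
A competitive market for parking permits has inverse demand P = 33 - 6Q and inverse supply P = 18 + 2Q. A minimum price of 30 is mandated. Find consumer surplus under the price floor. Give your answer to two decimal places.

0.75

Free-market equilibrium: 33 - 6Q = 18 + 2Q gives Q* = 1.875, P* = 21.75.
At the floor price 30, quantity demanded is (33 - 30)/6 = 0.5; demand is the short side, so Q = 0.5 trades at P = 30.
CS is the triangle under demand above 30: (1/2)(0.5)(33 - 30) = 0.75.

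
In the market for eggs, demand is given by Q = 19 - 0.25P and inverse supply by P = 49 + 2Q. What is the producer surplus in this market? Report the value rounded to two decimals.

Rewriting demand in inverse form: P = 76 - 4Q.
Set 76 - 4Q = 49 + 2Q, which gives 27 = 6Q, so Q* = 4.5 and P* = 76 - 4(4.5) = 58.
PS is the area between P* and the supply curve from 0 to Q*: (1/2)(4.5)(9) = 20.25.

20.25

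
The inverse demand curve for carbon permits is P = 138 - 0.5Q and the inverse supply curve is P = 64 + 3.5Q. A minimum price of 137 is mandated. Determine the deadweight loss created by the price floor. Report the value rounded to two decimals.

Without the control, 138 - 0.5Q = 64 + 3.5Q so Q* = 18.5 and P* = 128.75.
At the floor price 137, quantity demanded is (138 - 137)/0.5 = 2; demand is the short side, so Q = 2 trades at P = 137.
The lost-trades triangle has base Q* - 2 = 16.5 and height equal to the gap between the curves at Q = 2, which is 137 - 71 = 66. DWL = (1/2)(16.5)(66) = 544.5.

544.50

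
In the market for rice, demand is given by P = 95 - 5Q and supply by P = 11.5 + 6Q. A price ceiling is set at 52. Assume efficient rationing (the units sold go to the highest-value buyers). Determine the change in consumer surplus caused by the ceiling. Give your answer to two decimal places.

32.29

Without the control, 95 - 5Q = 11.5 + 6Q so Q* = 7.5909 and P* = 57.0455.
At P = 52, sellers supply (52 - 11.5)/6 = 6.75 while buyers want more, so the quantity traded is 6.75 at price 52.
CS goes from (1/2)(7.5909)(37.9545) = 144.0548 to 176.3438 (computed as (95 - 52)(6.75) - (1/2)(5)(6.75)^2), a change of 32.289.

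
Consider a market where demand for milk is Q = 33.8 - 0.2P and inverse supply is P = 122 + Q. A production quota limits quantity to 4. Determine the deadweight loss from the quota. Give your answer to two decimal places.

Rewriting demand in inverse form: P = 169 - 5Q.
Unrestricted equilibrium: Q* = (169 - 122)/(5 + 1) = 7.8333.
At Q = 4 the demand price is 169 - 5(4) = 149 and the supply price is 122 + (4) = 126.
Deadweight loss is the triangle between the curves from 4 to 7.8333: (1/2)(149 - 126)(7.8333 - 4) = 44.0833.

44.08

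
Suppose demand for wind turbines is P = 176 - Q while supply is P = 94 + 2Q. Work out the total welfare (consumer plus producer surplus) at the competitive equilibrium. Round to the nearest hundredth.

Setting demand equal to supply, 82 = 3Q, so Q* = 27.3333 and P* = 148.6667.
Total surplus is the full triangle between the curves from 0 to Q*: (1/2)(27.3333)(176 - 94) = 1120.6667.

1120.67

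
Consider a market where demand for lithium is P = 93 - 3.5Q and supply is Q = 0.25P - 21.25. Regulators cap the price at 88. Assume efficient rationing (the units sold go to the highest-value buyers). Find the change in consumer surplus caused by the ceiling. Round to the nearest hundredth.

Rewriting supply in inverse form: P = 85 + 4Q.
Without the control, 93 - 3.5Q = 85 + 4Q so Q* = 1.0667 and P* = 89.2667.
At P = 88, sellers supply (88 - 85)/4 = 0.75 while buyers want more, so the quantity traded is 0.75 at price 88.
CS goes from (1/2)(1.0667)(3.7333) = 1.9911 to 2.7656 (computed as (93 - 88)(0.75) - (1/2)(3.5)(0.75)^2), a change of 0.7745.

0.77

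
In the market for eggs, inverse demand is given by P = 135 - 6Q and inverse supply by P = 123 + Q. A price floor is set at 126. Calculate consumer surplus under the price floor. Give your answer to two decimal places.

6.75

Free-market equilibrium: 135 - 6Q = 123 + Q gives Q* = 1.7143, P* = 124.7143.
At P = 126, buyers demand (135 - 126)/6 = 1.5 while sellers would supply more, so the quantity traded is 1.5 at price 126.
CS is the triangle under demand above 126: (1/2)(1.5)(135 - 126) = 6.75.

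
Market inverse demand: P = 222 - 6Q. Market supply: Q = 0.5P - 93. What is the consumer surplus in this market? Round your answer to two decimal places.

Rewriting supply in inverse form: P = 186 + 2Q.
Set 222 - 6Q = 186 + 2Q, which gives 36 = 8Q, so Q* = 4.5 and P* = 222 - 6(4.5) = 195.
Consumer surplus is the triangle under demand above P*: (1/2)(4.5)(222 - 195) = (1/2)(4.5)(27) = 60.75.

60.75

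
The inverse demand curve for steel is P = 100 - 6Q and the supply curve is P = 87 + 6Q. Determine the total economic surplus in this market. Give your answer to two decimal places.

7.04

Setting demand equal to supply, 13 = 12Q, so Q* = 1.0833 and P* = 93.5.
Total surplus is the full triangle between the curves from 0 to Q*: (1/2)(1.0833)(100 - 87) = 7.0417.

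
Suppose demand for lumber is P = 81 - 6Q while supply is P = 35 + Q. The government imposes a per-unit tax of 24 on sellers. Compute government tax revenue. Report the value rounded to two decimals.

75.43

Pre-tax equilibrium: 81 - 6Q = 35 + Q gives Q* = 6.5714, P* = 41.5714.
With the tax, sellers need 24 more per unit: 81 - 6Q = 35 + Q + 24, so Q_t = 3.1429. Buyers pay P_b = 62.1429; sellers receive P_s = P_b - 24 = 38.1429.
Tax revenue = t x Q_t = 24 x 3.1429 = 75.4286.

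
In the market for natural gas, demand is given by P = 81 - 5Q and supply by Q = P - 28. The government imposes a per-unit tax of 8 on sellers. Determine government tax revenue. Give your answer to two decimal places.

Rewriting supply in inverse form: P = 28 + Q.
Without the tax, 81 - 5Q = 28 + Q so Q* = 8.8333 and P* = 36.8333.
A tax on sellers shifts supply up by 8: 81 - 5Q = 28 + Q + 8, so Q_t = 7.5. Buyers pay P_b = 43.5; sellers receive P_s = P_b - 8 = 35.5.
Tax revenue = t x Q_t = 8 x 7.5 = 60.

60.00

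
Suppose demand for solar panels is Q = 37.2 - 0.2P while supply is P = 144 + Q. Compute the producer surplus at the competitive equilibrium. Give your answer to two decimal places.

Rewriting demand in inverse form: P = 186 - 5Q.
Set 186 - 5Q = 144 + Q, which gives 42 = 6Q, so Q* = 7 and P* = 186 - 5(7) = 151.
The supply curve's price intercept is 144, so PS = (1/2)(Q*)(P* - 144) = (1/2)(7)(7) = 24.5.

24.50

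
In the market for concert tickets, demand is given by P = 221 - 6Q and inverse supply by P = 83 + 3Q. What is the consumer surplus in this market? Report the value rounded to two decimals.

705.33

Set 221 - 6Q = 83 + 3Q, which gives 138 = 9Q, so Q* = 15.3333 and P* = 221 - 6(15.3333) = 129.
CS is the area between the demand curve and P* from 0 to Q*: (1/2)(15.3333)(92) = 705.3333.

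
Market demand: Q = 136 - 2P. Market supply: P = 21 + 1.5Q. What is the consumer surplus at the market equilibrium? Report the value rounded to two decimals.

Rewriting demand in inverse form: P = 68 - 0.5Q.
Equilibrium: 68 - 0.5Q = 21 + 1.5Q, so Q* = 23.5 and P* = 56.25.
Consumer surplus is the triangle under demand above P*: (1/2)(23.5)(68 - 56.25) = (1/2)(23.5)(11.75) = 138.0625.

138.06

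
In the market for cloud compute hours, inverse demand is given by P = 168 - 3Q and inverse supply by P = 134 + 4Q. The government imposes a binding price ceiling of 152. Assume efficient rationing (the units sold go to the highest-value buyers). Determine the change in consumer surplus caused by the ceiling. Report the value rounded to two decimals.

Without the control, 168 - 3Q = 134 + 4Q so Q* = 4.8571 and P* = 153.4286.
At P = 152, sellers supply (152 - 134)/4 = 4.5 while buyers want more, so the quantity traded is 4.5 at price 152.
CS goes from (1/2)(4.8571)(14.5714) = 35.3878 to 41.625 (computed as (168 - 152)(4.5) - (1/2)(3)(4.5)^2), a change of 6.2372.

6.24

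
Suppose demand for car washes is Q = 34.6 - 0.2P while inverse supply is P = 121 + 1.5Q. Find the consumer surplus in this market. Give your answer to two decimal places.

Rewriting demand in inverse form: P = 173 - 5Q.
Equilibrium: 173 - 5Q = 121 + 1.5Q, so Q* = 8 and P* = 133.
Consumer surplus is the triangle under demand above P*: (1/2)(8)(173 - 133) = (1/2)(8)(40) = 160.

160.00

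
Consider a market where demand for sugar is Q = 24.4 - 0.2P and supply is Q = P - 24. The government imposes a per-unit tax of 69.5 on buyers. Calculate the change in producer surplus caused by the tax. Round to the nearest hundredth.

-122.11

Rewriting demand in inverse form: P = 122 - 5Q.
Rewriting supply in inverse form: P = 24 + Q.
Without the tax, 122 - 5Q = 24 + Q so Q* = 16.3333 and P* = 40.3333.
With the tax, buyers' net willingness to pay falls by 69.5: (122 - 69.5) - 5Q = 24 + Q, so Q_t = 4.75. Buyers pay P_b = 98.25; sellers receive P_s = P_b - 69.5 = 28.75.
Producers lose the trapezoid between P_s and P* out to Q_t plus the triangle from Q_t to Q*: change in PS = 11.2812 - 133.3889 = -122.1076.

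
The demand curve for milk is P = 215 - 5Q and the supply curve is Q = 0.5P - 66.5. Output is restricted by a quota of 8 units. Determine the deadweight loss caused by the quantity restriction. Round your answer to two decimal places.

48.29

Rewriting supply in inverse form: P = 133 + 2Q.
Without the quota, 215 - 5Q = 133 + 2Q gives Q* = 11.7143.
At Q = 8 the demand price is 215 - 5(8) = 175 and the supply price is 133 + 2(8) = 149.
DWL = (1/2)(gap between curves at 8) x (Q* - 8) = (1/2)(26)(3.7143) = 48.2857.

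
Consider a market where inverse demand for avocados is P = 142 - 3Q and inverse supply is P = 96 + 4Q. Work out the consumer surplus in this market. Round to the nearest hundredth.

64.78

Setting demand equal to supply, 46 = 7Q, so Q* = 6.5714 and P* = 122.2857.
The demand choke price is 142, so CS = (1/2)(Q*)(142 - P*) = (1/2)(6.5714)(19.7143) = 64.7755.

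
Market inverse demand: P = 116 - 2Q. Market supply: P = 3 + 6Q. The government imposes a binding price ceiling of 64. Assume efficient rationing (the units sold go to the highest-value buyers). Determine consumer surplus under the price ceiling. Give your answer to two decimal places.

425.31

Free-market equilibrium: 116 - 2Q = 3 + 6Q gives Q* = 14.125, P* = 87.75.
At P = 64, sellers supply (64 - 3)/6 = 10.1667 while buyers want more, so the quantity traded is 10.1667 at price 64.
The demand price at Q = 10.1667 is 95.6667. CS is the trapezoid between demand and 64 over [0, 10.1667]: (1/2)[(116 - 64) + (95.6667 - 64)](10.1667) = 425.3056.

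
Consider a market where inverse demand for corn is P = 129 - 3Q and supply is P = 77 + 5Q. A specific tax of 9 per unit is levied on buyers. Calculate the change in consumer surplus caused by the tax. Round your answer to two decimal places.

Pre-tax equilibrium: 129 - 3Q = 77 + 5Q gives Q* = 6.5, P* = 109.5.
With the tax, buyers' net willingness to pay falls by 9: (129 - 9) - 3Q = 77 + 5Q, so Q_t = 5.375. Buyers pay P_b = 112.875; sellers receive P_s = P_b - 9 = 103.875.
Consumers lose the trapezoid between P* and P_b out to Q_t plus the triangle from Q_t to Q*: change in CS = 43.3359 - 63.375 = -20.0391.

-20.04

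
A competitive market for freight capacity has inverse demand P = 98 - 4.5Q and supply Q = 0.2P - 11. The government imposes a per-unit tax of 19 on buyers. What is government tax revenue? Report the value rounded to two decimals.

48.00

Rewriting supply in inverse form: P = 55 + 5Q.
Pre-tax equilibrium: 98 - 4.5Q = 55 + 5Q gives Q* = 4.5263, P* = 77.6316.
With the tax, buyers' net willingness to pay falls by 19: (98 - 19) - 4.5Q = 55 + 5Q, so Q_t = 2.5263. Buyers pay P_b = 86.6316; sellers receive P_s = P_b - 19 = 67.6316.
Revenue is the tax times quantity traded: 19 x 2.5263 = 48.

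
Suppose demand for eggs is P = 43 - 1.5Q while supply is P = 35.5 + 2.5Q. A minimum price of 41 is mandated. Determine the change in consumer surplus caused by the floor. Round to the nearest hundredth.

Free-market equilibrium: 43 - 1.5Q = 35.5 + 2.5Q gives Q* = 1.875, P* = 40.1875.
At the floor price 41, quantity demanded is (43 - 41)/1.5 = 1.3333; demand is the short side, so Q = 1.3333 trades at P = 41.
CS goes from (1/2)(1.875)(2.8125) = 2.6367 to 1.3333 (computed as (43 - 41)(1.3333) - (1/2)(1.5)(1.3333)^2), a change of -1.3034.

-1.30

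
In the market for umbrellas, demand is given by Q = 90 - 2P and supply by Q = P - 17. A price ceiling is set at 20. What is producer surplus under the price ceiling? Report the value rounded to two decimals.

Rewriting demand in inverse form: P = 45 - 0.5Q.
Rewriting supply in inverse form: P = 17 + Q.
Free-market equilibrium: 45 - 0.5Q = 17 + Q gives Q* = 18.6667, P* = 35.6667.
At P = 20, sellers supply (20 - 17)/1 = 3 while buyers want more, so the quantity traded is 3 at price 20.
PS is the triangle above supply below 20: (1/2)(3)(20 - 17) = 4.5.

4.50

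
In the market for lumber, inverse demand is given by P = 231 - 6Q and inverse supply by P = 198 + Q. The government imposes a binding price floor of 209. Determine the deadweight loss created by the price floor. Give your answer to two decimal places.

Without the control, 231 - 6Q = 198 + Q so Q* = 4.7143 and P* = 202.7143.
At the floor price 209, quantity demanded is (231 - 209)/6 = 3.6667; demand is the short side, so Q = 3.6667 trades at P = 209.
The lost-trades triangle has base Q* - 3.6667 = 1.0476 and height equal to the gap between the curves at Q = 3.6667, which is 209 - 201.6667 = 7.3333. DWL = (1/2)(1.0476)(7.3333) = 3.8413.

3.84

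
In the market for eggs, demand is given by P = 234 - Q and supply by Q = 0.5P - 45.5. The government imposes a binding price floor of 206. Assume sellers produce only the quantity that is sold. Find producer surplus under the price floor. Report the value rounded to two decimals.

Rewriting supply in inverse form: P = 91 + 2Q.
Without the control, 234 - Q = 91 + 2Q so Q* = 47.6667 and P* = 186.3333.
At the floor price 206, quantity demanded is (234 - 206)/1 = 28; demand is the short side, so Q = 28 trades at P = 206.
The supply price at Q = 28 is 147. PS is the trapezoid between 206 and supply over [0, 28]: (1/2)[(206 - 91) + (206 - 147)](28) = 2436.

2436.00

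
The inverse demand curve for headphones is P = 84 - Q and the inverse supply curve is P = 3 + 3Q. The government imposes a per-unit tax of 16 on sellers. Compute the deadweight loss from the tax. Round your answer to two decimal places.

32.00

Pre-tax equilibrium: 84 - Q = 3 + 3Q gives Q* = 20.25, P* = 63.75.
With the tax, sellers need 16 more per unit: 84 - Q = 3 + 3Q + 16, so Q_t = 16.25. Buyers pay P_b = 67.75; sellers receive P_s = P_b - 16 = 51.75.
The welfare triangle lost has base Q* - Q_t = 4 and height t = 16, so DWL = (1/2)(4)(16) = 32.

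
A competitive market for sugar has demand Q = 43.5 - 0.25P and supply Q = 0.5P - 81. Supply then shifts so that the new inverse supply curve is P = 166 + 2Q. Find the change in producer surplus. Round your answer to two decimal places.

Rewriting demand in inverse form: P = 174 - 4Q.
Rewriting supply in inverse form: P = 162 + 2Q.
Initial equilibrium: Q_0 = 2, P_0 = 166; CS_0 = (1/2)(2)(8) = 8, PS_0 = (1/2)(2)(4) = 4.
New equilibrium: 174 - 4Q = 166 + 2Q gives Q_1 = 1.3333, P_1 = 168.6667; CS_1 = 3.5556, PS_1 = 1.7778.
Change in producer surplus = 1.7778 - 4 = -2.2222.

-2.22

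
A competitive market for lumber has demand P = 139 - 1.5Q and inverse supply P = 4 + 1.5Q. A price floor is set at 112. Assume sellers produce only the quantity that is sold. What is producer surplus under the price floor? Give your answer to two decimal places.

1701.00

Free-market equilibrium: 139 - 1.5Q = 4 + 1.5Q gives Q* = 45, P* = 71.5.
At the floor price 112, quantity demanded is (139 - 112)/1.5 = 18; demand is the short side, so Q = 18 trades at P = 112.
The supply price at Q = 18 is 31. PS is the trapezoid between 112 and supply over [0, 18]: (1/2)[(112 - 4) + (112 - 31)](18) = 1701.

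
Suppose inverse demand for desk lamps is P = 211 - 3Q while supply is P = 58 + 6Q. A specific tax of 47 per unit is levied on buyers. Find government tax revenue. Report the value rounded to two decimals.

553.56

Pre-tax equilibrium: 211 - 3Q = 58 + 6Q gives Q* = 17, P* = 160.
With the tax, buyers' net willingness to pay falls by 47: (211 - 47) - 3Q = 58 + 6Q, so Q_t = 11.7778. Buyers pay P_b = 175.6667; sellers receive P_s = P_b - 47 = 128.6667.
Revenue is the tax times quantity traded: 47 x 11.7778 = 553.5556.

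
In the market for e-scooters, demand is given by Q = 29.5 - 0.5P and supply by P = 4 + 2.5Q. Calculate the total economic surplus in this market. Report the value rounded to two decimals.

Rewriting demand in inverse form: P = 59 - 2Q.
Set 59 - 2Q = 4 + 2.5Q, which gives 55 = 4.5Q, so Q* = 12.2222 and P* = 59 - 2(12.2222) = 34.5556.
Total surplus is the full triangle between the curves from 0 to Q*: (1/2)(12.2222)(59 - 4) = 336.1111.

336.11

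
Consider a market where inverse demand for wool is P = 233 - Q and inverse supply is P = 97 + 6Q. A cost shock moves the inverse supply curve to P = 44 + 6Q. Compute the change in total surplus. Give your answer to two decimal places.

1230.36

Initial equilibrium: Q_0 = 19.4286, P_0 = 213.5714; CS_0 = (1/2)(19.4286)(19.4286) = 188.7347, PS_0 = (1/2)(19.4286)(116.5714) = 1132.4082.
New equilibrium: 233 - Q = 44 + 6Q gives Q_1 = 27, P_1 = 206; CS_1 = 364.5, PS_1 = 2187.
Change in total surplus = (364.5 + 2187) - (188.7347 + 1132.4082) = 1230.3571.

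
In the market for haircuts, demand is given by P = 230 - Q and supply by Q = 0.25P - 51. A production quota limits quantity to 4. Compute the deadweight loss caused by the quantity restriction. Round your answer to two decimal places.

Rewriting supply in inverse form: P = 204 + 4Q.
Unrestricted equilibrium: Q* = (230 - 204)/(1 + 4) = 5.2.
At Q = 4 the demand price is 230 - (4) = 226 and the supply price is 204 + 4(4) = 220.
Deadweight loss is the triangle between the curves from 4 to 5.2: (1/2)(226 - 220)(5.2 - 4) = 3.6.

3.60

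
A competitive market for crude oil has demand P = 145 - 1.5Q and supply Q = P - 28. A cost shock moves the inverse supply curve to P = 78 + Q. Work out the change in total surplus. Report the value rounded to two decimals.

Rewriting supply in inverse form: P = 28 + Q.
Initial equilibrium: Q_0 = 46.8, P_0 = 74.8; CS_0 = (1/2)(46.8)(70.2) = 1642.68, PS_0 = (1/2)(46.8)(46.8) = 1095.12.
New equilibrium: 145 - 1.5Q = 78 + Q gives Q_1 = 26.8, P_1 = 104.8; CS_1 = 538.68, PS_1 = 359.12.
Change in total surplus = (538.68 + 359.12) - (1642.68 + 1095.12) = -1840.

-1840.00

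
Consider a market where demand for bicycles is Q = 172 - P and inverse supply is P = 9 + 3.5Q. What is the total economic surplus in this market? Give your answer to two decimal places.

2952.11

Rewriting demand in inverse form: P = 172 - Q.
Equilibrium: 172 - Q = 9 + 3.5Q, so Q* = 36.2222 and P* = 135.7778.
CS = (1/2)(36.2222)(36.2222) = 656.0247 and PS = (1/2)(36.2222)(126.7778) = 2296.0864, so total surplus = 2952.1111.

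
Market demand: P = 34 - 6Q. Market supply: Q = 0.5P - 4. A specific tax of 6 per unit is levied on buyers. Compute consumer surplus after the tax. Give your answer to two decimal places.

Rewriting supply in inverse form: P = 8 + 2Q.
Without the tax, 34 - 6Q = 8 + 2Q so Q* = 3.25 and P* = 14.5.
A tax on buyers shifts demand down by 6: (34 - 6) - 6Q = 8 + 2Q, so Q_t = 2.5. Buyers pay P_b = 19; sellers receive P_s = P_b - 6 = 13.
CS = (1/2)(Q_t)(34 - P_b) = (1/2)(2.5)(15) = 18.75.

18.75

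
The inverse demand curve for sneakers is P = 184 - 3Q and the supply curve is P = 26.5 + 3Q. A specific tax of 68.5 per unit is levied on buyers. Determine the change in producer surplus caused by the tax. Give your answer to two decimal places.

-703.55

Pre-tax equilibrium: 184 - 3Q = 26.5 + 3Q gives Q* = 26.25, P* = 105.25.
With the tax, buyers' net willingness to pay falls by 68.5: (184 - 68.5) - 3Q = 26.5 + 3Q, so Q_t = 14.8333. Buyers pay P_b = 139.5; sellers receive P_s = P_b - 68.5 = 71.
PS falls from (1/2)(26.25)(78.75) = 1033.5938 to (1/2)(14.8333)(44.5) = 330.0417, a change of -703.5521.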